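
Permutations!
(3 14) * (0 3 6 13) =(0 3 14 6 13) =[3, 1, 2, 14, 4, 5, 13, 7, 8, 9, 10, 11, 12, 0, 6]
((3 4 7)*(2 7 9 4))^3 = (4 9) = [0, 1, 2, 3, 9, 5, 6, 7, 8, 4]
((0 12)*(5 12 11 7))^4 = (0 12 5 7 11) = [12, 1, 2, 3, 4, 7, 6, 11, 8, 9, 10, 0, 5]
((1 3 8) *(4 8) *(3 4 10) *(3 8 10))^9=(1 4 10 8)=[0, 4, 2, 3, 10, 5, 6, 7, 1, 9, 8]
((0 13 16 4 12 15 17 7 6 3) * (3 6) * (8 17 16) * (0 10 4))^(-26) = (0 4 17 16 10 8 15 3 13 12 7) = [4, 1, 2, 13, 17, 5, 6, 0, 15, 9, 8, 11, 7, 12, 14, 3, 10, 16]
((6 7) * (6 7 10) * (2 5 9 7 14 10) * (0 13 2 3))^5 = (0 7)(2 10)(3 9)(5 6)(13 14) = [7, 1, 10, 9, 4, 6, 5, 0, 8, 3, 2, 11, 12, 14, 13]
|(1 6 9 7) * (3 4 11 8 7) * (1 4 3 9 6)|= 4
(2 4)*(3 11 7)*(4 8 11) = (2 8 11 7 3 4) = [0, 1, 8, 4, 2, 5, 6, 3, 11, 9, 10, 7]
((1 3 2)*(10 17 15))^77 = (1 2 3)(10 15 17) = [0, 2, 3, 1, 4, 5, 6, 7, 8, 9, 15, 11, 12, 13, 14, 17, 16, 10]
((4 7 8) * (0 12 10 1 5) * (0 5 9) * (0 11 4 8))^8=(12)=[0, 1, 2, 3, 4, 5, 6, 7, 8, 9, 10, 11, 12]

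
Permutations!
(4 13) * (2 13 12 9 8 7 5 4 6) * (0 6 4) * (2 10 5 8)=[6, 1, 13, 3, 12, 0, 10, 8, 7, 2, 5, 11, 9, 4]=(0 6 10 5)(2 13 4 12 9)(7 8)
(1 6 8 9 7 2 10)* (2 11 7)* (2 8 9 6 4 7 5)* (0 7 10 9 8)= (0 7 11 5 2 9)(1 4 10)(6 8)= [7, 4, 9, 3, 10, 2, 8, 11, 6, 0, 1, 5]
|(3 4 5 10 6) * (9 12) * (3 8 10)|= 6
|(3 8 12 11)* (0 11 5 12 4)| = 10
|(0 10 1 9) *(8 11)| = |(0 10 1 9)(8 11)| = 4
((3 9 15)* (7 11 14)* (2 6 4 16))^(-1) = (2 16 4 6)(3 15 9)(7 14 11) = [0, 1, 16, 15, 6, 5, 2, 14, 8, 3, 10, 7, 12, 13, 11, 9, 4]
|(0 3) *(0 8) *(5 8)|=|(0 3 5 8)|=4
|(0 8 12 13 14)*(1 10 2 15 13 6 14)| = |(0 8 12 6 14)(1 10 2 15 13)| = 5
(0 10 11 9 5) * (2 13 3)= [10, 1, 13, 2, 4, 0, 6, 7, 8, 5, 11, 9, 12, 3]= (0 10 11 9 5)(2 13 3)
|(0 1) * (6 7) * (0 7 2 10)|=6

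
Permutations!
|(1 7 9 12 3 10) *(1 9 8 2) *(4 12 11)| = |(1 7 8 2)(3 10 9 11 4 12)| = 12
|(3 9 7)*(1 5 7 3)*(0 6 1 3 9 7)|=4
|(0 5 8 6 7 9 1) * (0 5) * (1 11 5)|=6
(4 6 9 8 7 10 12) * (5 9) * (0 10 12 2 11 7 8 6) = [10, 1, 11, 3, 0, 9, 5, 12, 8, 6, 2, 7, 4] = (0 10 2 11 7 12 4)(5 9 6)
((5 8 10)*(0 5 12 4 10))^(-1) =(0 8 5)(4 12 10) =[8, 1, 2, 3, 12, 0, 6, 7, 5, 9, 4, 11, 10]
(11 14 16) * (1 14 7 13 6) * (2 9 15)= (1 14 16 11 7 13 6)(2 9 15)= [0, 14, 9, 3, 4, 5, 1, 13, 8, 15, 10, 7, 12, 6, 16, 2, 11]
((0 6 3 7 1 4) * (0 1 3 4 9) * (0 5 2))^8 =[6, 9, 0, 3, 1, 2, 4, 7, 8, 5] =(0 6 4 1 9 5 2)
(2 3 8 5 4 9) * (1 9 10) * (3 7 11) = (1 9 2 7 11 3 8 5 4 10) = [0, 9, 7, 8, 10, 4, 6, 11, 5, 2, 1, 3]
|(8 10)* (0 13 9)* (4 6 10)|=12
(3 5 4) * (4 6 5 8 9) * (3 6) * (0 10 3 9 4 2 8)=[10, 1, 8, 0, 6, 9, 5, 7, 4, 2, 3]=(0 10 3)(2 8 4 6 5 9)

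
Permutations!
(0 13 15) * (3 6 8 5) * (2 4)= (0 13 15)(2 4)(3 6 8 5)= [13, 1, 4, 6, 2, 3, 8, 7, 5, 9, 10, 11, 12, 15, 14, 0]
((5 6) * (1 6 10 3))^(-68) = (1 5 3 6 10) = [0, 5, 2, 6, 4, 3, 10, 7, 8, 9, 1]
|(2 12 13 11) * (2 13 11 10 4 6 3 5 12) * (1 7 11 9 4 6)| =|(1 7 11 13 10 6 3 5 12 9 4)| =11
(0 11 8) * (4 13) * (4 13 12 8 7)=[11, 1, 2, 3, 12, 5, 6, 4, 0, 9, 10, 7, 8, 13]=(13)(0 11 7 4 12 8)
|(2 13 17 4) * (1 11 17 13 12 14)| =|(1 11 17 4 2 12 14)| =7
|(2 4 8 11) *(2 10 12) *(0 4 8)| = 10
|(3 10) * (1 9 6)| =|(1 9 6)(3 10)| =6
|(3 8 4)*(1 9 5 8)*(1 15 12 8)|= 15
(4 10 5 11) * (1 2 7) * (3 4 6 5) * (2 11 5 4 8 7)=(1 11 6 4 10 3 8 7)=[0, 11, 2, 8, 10, 5, 4, 1, 7, 9, 3, 6]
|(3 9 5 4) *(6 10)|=|(3 9 5 4)(6 10)|=4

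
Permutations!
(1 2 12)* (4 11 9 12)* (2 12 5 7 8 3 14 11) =(1 12)(2 4)(3 14 11 9 5 7 8) =[0, 12, 4, 14, 2, 7, 6, 8, 3, 5, 10, 9, 1, 13, 11]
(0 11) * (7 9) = [11, 1, 2, 3, 4, 5, 6, 9, 8, 7, 10, 0] = (0 11)(7 9)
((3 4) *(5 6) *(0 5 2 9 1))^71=(0 1 9 2 6 5)(3 4)=[1, 9, 6, 4, 3, 0, 5, 7, 8, 2]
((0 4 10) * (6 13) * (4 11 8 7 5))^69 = (0 10 4 5 7 8 11)(6 13) = [10, 1, 2, 3, 5, 7, 13, 8, 11, 9, 4, 0, 12, 6]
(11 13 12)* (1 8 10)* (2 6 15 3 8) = (1 2 6 15 3 8 10)(11 13 12) = [0, 2, 6, 8, 4, 5, 15, 7, 10, 9, 1, 13, 11, 12, 14, 3]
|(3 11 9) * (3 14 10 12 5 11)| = |(5 11 9 14 10 12)| = 6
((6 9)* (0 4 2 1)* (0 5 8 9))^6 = (0 9 5 2)(1 4 6 8) = [9, 4, 0, 3, 6, 2, 8, 7, 1, 5]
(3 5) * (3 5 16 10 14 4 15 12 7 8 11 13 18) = (3 16 10 14 4 15 12 7 8 11 13 18) = [0, 1, 2, 16, 15, 5, 6, 8, 11, 9, 14, 13, 7, 18, 4, 12, 10, 17, 3]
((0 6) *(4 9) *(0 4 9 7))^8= (9)= [0, 1, 2, 3, 4, 5, 6, 7, 8, 9]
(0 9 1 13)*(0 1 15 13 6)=[9, 6, 2, 3, 4, 5, 0, 7, 8, 15, 10, 11, 12, 1, 14, 13]=(0 9 15 13 1 6)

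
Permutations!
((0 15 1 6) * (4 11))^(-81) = [6, 15, 2, 3, 11, 5, 1, 7, 8, 9, 10, 4, 12, 13, 14, 0] = (0 6 1 15)(4 11)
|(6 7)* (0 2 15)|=6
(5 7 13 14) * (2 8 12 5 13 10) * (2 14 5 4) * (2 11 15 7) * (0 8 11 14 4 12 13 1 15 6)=(0 8 13 5 2 11 6)(1 15 7 10 4 14)=[8, 15, 11, 3, 14, 2, 0, 10, 13, 9, 4, 6, 12, 5, 1, 7]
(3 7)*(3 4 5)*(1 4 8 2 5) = (1 4)(2 5 3 7 8) = [0, 4, 5, 7, 1, 3, 6, 8, 2]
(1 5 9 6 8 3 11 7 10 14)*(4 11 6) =(1 5 9 4 11 7 10 14)(3 6 8) =[0, 5, 2, 6, 11, 9, 8, 10, 3, 4, 14, 7, 12, 13, 1]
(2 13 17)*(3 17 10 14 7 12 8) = (2 13 10 14 7 12 8 3 17) = [0, 1, 13, 17, 4, 5, 6, 12, 3, 9, 14, 11, 8, 10, 7, 15, 16, 2]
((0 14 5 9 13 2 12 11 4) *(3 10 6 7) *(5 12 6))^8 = [11, 1, 2, 3, 12, 5, 6, 7, 8, 9, 10, 14, 0, 13, 4] = (0 11 14 4 12)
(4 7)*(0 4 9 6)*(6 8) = [4, 1, 2, 3, 7, 5, 0, 9, 6, 8] = (0 4 7 9 8 6)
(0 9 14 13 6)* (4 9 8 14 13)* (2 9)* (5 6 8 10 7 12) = (0 10 7 12 5 6)(2 9 13 8 14 4) = [10, 1, 9, 3, 2, 6, 0, 12, 14, 13, 7, 11, 5, 8, 4]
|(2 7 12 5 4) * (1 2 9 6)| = |(1 2 7 12 5 4 9 6)| = 8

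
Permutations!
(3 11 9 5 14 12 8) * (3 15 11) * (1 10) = [0, 10, 2, 3, 4, 14, 6, 7, 15, 5, 1, 9, 8, 13, 12, 11] = (1 10)(5 14 12 8 15 11 9)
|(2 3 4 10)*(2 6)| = |(2 3 4 10 6)| = 5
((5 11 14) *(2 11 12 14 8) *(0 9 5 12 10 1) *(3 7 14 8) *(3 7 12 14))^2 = (14)(0 5 1 9 10)(2 7 12)(3 8 11) = [5, 9, 7, 8, 4, 1, 6, 12, 11, 10, 0, 3, 2, 13, 14]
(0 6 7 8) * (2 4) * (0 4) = [6, 1, 0, 3, 2, 5, 7, 8, 4] = (0 6 7 8 4 2)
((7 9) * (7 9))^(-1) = (9) = [0, 1, 2, 3, 4, 5, 6, 7, 8, 9]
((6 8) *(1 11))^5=(1 11)(6 8)=[0, 11, 2, 3, 4, 5, 8, 7, 6, 9, 10, 1]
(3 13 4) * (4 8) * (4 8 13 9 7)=[0, 1, 2, 9, 3, 5, 6, 4, 8, 7, 10, 11, 12, 13]=(13)(3 9 7 4)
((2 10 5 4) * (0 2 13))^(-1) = (0 13 4 5 10 2) = [13, 1, 0, 3, 5, 10, 6, 7, 8, 9, 2, 11, 12, 4]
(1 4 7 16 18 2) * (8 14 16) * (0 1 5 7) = (0 1 4)(2 5 7 8 14 16 18) = [1, 4, 5, 3, 0, 7, 6, 8, 14, 9, 10, 11, 12, 13, 16, 15, 18, 17, 2]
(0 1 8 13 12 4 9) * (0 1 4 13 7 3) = [4, 8, 2, 0, 9, 5, 6, 3, 7, 1, 10, 11, 13, 12] = (0 4 9 1 8 7 3)(12 13)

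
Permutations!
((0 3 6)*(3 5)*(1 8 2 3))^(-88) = (0 8 6 1 3 5 2) = [8, 3, 0, 5, 4, 2, 1, 7, 6]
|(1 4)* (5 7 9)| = |(1 4)(5 7 9)| = 6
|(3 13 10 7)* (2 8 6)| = 12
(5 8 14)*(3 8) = [0, 1, 2, 8, 4, 3, 6, 7, 14, 9, 10, 11, 12, 13, 5] = (3 8 14 5)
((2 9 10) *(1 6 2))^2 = [0, 2, 10, 3, 4, 5, 9, 7, 8, 1, 6] = (1 2 10 6 9)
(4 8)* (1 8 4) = (1 8) = [0, 8, 2, 3, 4, 5, 6, 7, 1]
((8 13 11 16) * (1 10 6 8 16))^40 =[0, 13, 2, 3, 4, 5, 1, 7, 10, 9, 11, 8, 12, 6, 14, 15, 16] =(16)(1 13 6)(8 10 11)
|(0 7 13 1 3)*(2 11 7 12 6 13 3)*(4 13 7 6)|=10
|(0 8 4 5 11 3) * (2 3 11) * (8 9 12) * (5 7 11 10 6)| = |(0 9 12 8 4 7 11 10 6 5 2 3)| = 12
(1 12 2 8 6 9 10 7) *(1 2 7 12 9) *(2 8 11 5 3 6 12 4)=(1 9 10 4 2 11 5 3 6)(7 8 12)=[0, 9, 11, 6, 2, 3, 1, 8, 12, 10, 4, 5, 7]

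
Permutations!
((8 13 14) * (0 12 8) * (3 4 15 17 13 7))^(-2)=[13, 1, 2, 8, 7, 5, 6, 12, 0, 9, 10, 11, 14, 15, 17, 3, 16, 4]=(0 13 15 3 8)(4 7 12 14 17)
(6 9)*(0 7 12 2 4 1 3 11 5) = (0 7 12 2 4 1 3 11 5)(6 9) = [7, 3, 4, 11, 1, 0, 9, 12, 8, 6, 10, 5, 2]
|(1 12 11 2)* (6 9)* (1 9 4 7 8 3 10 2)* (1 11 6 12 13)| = 18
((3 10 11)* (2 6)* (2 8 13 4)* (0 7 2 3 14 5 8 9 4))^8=(0 11 6 8 3 7 14 9 13 10 2 5 4)=[11, 1, 5, 7, 0, 4, 8, 14, 3, 13, 2, 6, 12, 10, 9]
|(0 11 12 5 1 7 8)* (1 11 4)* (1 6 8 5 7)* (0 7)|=|(0 4 6 8 7 5 11 12)|=8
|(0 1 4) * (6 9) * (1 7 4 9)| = |(0 7 4)(1 9 6)| = 3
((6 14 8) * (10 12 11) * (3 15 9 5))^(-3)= (3 15 9 5)= [0, 1, 2, 15, 4, 3, 6, 7, 8, 5, 10, 11, 12, 13, 14, 9]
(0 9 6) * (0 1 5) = (0 9 6 1 5) = [9, 5, 2, 3, 4, 0, 1, 7, 8, 6]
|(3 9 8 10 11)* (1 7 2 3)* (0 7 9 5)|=|(0 7 2 3 5)(1 9 8 10 11)|=5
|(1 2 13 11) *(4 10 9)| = |(1 2 13 11)(4 10 9)| = 12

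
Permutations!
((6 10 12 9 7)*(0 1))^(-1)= [1, 0, 2, 3, 4, 5, 7, 9, 8, 12, 6, 11, 10]= (0 1)(6 7 9 12 10)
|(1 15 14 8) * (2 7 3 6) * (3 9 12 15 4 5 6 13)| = |(1 4 5 6 2 7 9 12 15 14 8)(3 13)| = 22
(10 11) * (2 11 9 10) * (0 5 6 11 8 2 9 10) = (0 5 6 11 9)(2 8) = [5, 1, 8, 3, 4, 6, 11, 7, 2, 0, 10, 9]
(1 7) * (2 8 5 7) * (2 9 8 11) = [0, 9, 11, 3, 4, 7, 6, 1, 5, 8, 10, 2] = (1 9 8 5 7)(2 11)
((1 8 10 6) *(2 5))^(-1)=(1 6 10 8)(2 5)=[0, 6, 5, 3, 4, 2, 10, 7, 1, 9, 8]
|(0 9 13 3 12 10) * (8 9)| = 7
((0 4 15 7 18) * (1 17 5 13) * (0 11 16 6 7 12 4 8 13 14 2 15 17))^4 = (2 17 15 5 12 14 4)(6 16 11 18 7) = [0, 1, 17, 3, 2, 12, 16, 6, 8, 9, 10, 18, 14, 13, 4, 5, 11, 15, 7]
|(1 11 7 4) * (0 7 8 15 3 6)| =|(0 7 4 1 11 8 15 3 6)| =9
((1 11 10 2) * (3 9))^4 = (11) = [0, 1, 2, 3, 4, 5, 6, 7, 8, 9, 10, 11]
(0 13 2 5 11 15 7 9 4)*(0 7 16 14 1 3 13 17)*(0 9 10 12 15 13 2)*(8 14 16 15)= (0 17 9 4 7 10 12 8 14 1 3 2 5 11 13)= [17, 3, 5, 2, 7, 11, 6, 10, 14, 4, 12, 13, 8, 0, 1, 15, 16, 9]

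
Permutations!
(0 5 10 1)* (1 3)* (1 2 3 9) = (0 5 10 9 1)(2 3) = [5, 0, 3, 2, 4, 10, 6, 7, 8, 1, 9]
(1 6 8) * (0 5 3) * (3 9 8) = [5, 6, 2, 0, 4, 9, 3, 7, 1, 8] = (0 5 9 8 1 6 3)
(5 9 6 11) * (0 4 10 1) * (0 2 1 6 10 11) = (0 4 11 5 9 10 6)(1 2) = [4, 2, 1, 3, 11, 9, 0, 7, 8, 10, 6, 5]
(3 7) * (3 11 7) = (7 11) = [0, 1, 2, 3, 4, 5, 6, 11, 8, 9, 10, 7]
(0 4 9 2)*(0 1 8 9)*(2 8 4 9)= (0 9 8 2 1 4)= [9, 4, 1, 3, 0, 5, 6, 7, 2, 8]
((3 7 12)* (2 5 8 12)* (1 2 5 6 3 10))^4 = (1 7 10 3 12 6 8 2 5) = [0, 7, 5, 12, 4, 1, 8, 10, 2, 9, 3, 11, 6]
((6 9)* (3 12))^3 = (3 12)(6 9) = [0, 1, 2, 12, 4, 5, 9, 7, 8, 6, 10, 11, 3]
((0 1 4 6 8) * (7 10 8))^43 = (0 1 4 6 7 10 8) = [1, 4, 2, 3, 6, 5, 7, 10, 0, 9, 8]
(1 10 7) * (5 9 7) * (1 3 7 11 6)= (1 10 5 9 11 6)(3 7)= [0, 10, 2, 7, 4, 9, 1, 3, 8, 11, 5, 6]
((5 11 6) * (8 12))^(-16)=(12)(5 6 11)=[0, 1, 2, 3, 4, 6, 11, 7, 8, 9, 10, 5, 12]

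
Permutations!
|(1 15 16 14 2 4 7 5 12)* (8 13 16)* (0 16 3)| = 13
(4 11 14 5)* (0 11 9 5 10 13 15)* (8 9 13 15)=(0 11 14 10 15)(4 13 8 9 5)=[11, 1, 2, 3, 13, 4, 6, 7, 9, 5, 15, 14, 12, 8, 10, 0]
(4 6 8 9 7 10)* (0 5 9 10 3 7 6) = (0 5 9 6 8 10 4)(3 7) = [5, 1, 2, 7, 0, 9, 8, 3, 10, 6, 4]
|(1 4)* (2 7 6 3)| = |(1 4)(2 7 6 3)| = 4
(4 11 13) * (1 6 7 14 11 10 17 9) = (1 6 7 14 11 13 4 10 17 9) = [0, 6, 2, 3, 10, 5, 7, 14, 8, 1, 17, 13, 12, 4, 11, 15, 16, 9]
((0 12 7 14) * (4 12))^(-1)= (0 14 7 12 4)= [14, 1, 2, 3, 0, 5, 6, 12, 8, 9, 10, 11, 4, 13, 7]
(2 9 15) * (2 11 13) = (2 9 15 11 13) = [0, 1, 9, 3, 4, 5, 6, 7, 8, 15, 10, 13, 12, 2, 14, 11]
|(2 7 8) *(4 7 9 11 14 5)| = 8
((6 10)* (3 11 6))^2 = (3 6)(10 11) = [0, 1, 2, 6, 4, 5, 3, 7, 8, 9, 11, 10]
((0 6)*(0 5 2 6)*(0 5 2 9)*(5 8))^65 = [8, 1, 6, 3, 4, 9, 2, 7, 5, 0] = (0 8 5 9)(2 6)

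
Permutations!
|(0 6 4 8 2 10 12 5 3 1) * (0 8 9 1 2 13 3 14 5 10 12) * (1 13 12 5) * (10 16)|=14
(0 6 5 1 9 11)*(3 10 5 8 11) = (0 6 8 11)(1 9 3 10 5) = [6, 9, 2, 10, 4, 1, 8, 7, 11, 3, 5, 0]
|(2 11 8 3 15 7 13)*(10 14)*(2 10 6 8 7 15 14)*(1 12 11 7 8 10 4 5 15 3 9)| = |(1 12 11 8 9)(2 7 13 4 5 15 3 14 6 10)| = 10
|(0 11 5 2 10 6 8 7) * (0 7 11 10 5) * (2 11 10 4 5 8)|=|(0 4 5 11)(2 8 10 6)|=4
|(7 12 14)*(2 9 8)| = 3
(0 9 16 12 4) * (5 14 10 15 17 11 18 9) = (0 5 14 10 15 17 11 18 9 16 12 4) = [5, 1, 2, 3, 0, 14, 6, 7, 8, 16, 15, 18, 4, 13, 10, 17, 12, 11, 9]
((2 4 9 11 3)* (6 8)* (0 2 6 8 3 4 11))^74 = (0 9 4 11 2) = [9, 1, 0, 3, 11, 5, 6, 7, 8, 4, 10, 2]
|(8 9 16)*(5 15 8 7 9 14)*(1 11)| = 12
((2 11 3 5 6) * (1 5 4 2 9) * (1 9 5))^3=(2 4 3 11)(5 6)=[0, 1, 4, 11, 3, 6, 5, 7, 8, 9, 10, 2]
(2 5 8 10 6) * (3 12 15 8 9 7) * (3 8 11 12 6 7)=(2 5 9 3 6)(7 8 10)(11 12 15)=[0, 1, 5, 6, 4, 9, 2, 8, 10, 3, 7, 12, 15, 13, 14, 11]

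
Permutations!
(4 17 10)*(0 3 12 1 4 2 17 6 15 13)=(0 3 12 1 4 6 15 13)(2 17 10)=[3, 4, 17, 12, 6, 5, 15, 7, 8, 9, 2, 11, 1, 0, 14, 13, 16, 10]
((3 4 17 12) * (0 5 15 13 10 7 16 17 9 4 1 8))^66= [16, 10, 2, 13, 4, 17, 6, 8, 7, 9, 1, 11, 15, 3, 14, 12, 0, 5]= (0 16)(1 10)(3 13)(5 17)(7 8)(12 15)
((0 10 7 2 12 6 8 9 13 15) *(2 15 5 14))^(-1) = (0 15 7 10)(2 14 5 13 9 8 6 12) = [15, 1, 14, 3, 4, 13, 12, 10, 6, 8, 0, 11, 2, 9, 5, 7]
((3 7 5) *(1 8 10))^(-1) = (1 10 8)(3 5 7) = [0, 10, 2, 5, 4, 7, 6, 3, 1, 9, 8]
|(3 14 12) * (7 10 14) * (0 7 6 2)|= 8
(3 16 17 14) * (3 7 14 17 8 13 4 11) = (17)(3 16 8 13 4 11)(7 14) = [0, 1, 2, 16, 11, 5, 6, 14, 13, 9, 10, 3, 12, 4, 7, 15, 8, 17]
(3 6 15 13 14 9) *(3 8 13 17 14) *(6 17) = (3 17 14 9 8 13)(6 15) = [0, 1, 2, 17, 4, 5, 15, 7, 13, 8, 10, 11, 12, 3, 9, 6, 16, 14]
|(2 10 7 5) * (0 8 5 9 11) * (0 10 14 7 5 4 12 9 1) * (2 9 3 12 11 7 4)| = |(0 8 2 14 4 11 10 5 9 7 1)(3 12)| = 22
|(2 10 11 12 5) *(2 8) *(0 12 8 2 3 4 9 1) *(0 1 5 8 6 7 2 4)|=60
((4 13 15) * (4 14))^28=(15)=[0, 1, 2, 3, 4, 5, 6, 7, 8, 9, 10, 11, 12, 13, 14, 15]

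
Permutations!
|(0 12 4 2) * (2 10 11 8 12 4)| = 7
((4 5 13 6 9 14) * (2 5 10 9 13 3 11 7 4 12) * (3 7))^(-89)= (2 12 14 9 10 4 7 5)(3 11)(6 13)= [0, 1, 12, 11, 7, 2, 13, 5, 8, 10, 4, 3, 14, 6, 9]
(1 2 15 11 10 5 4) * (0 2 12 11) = [2, 12, 15, 3, 1, 4, 6, 7, 8, 9, 5, 10, 11, 13, 14, 0] = (0 2 15)(1 12 11 10 5 4)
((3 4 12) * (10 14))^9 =(10 14) =[0, 1, 2, 3, 4, 5, 6, 7, 8, 9, 14, 11, 12, 13, 10]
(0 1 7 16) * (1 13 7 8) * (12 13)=(0 12 13 7 16)(1 8)=[12, 8, 2, 3, 4, 5, 6, 16, 1, 9, 10, 11, 13, 7, 14, 15, 0]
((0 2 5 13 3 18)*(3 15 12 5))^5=(0 2 3 18)(5 13 15 12)=[2, 1, 3, 18, 4, 13, 6, 7, 8, 9, 10, 11, 5, 15, 14, 12, 16, 17, 0]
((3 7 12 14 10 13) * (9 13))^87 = [0, 1, 2, 14, 4, 5, 6, 10, 8, 7, 3, 11, 9, 12, 13] = (3 14 13 12 9 7 10)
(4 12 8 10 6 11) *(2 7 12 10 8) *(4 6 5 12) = (2 7 4 10 5 12)(6 11) = [0, 1, 7, 3, 10, 12, 11, 4, 8, 9, 5, 6, 2]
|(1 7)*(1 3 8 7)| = 3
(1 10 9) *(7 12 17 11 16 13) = (1 10 9)(7 12 17 11 16 13) = [0, 10, 2, 3, 4, 5, 6, 12, 8, 1, 9, 16, 17, 7, 14, 15, 13, 11]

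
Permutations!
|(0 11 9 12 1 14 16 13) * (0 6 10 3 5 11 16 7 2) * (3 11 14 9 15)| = 12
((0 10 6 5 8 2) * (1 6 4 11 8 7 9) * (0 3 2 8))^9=(0 10 4 11)(1 9 7 5 6)(2 3)=[10, 9, 3, 2, 11, 6, 1, 5, 8, 7, 4, 0]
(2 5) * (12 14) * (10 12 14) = (14)(2 5)(10 12) = [0, 1, 5, 3, 4, 2, 6, 7, 8, 9, 12, 11, 10, 13, 14]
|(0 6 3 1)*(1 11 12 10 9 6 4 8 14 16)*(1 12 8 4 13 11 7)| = |(0 13 11 8 14 16 12 10 9 6 3 7 1)| = 13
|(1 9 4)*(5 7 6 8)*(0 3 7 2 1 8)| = 12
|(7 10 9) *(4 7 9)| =|(4 7 10)| =3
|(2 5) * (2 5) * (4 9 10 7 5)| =|(4 9 10 7 5)| =5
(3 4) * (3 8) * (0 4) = [4, 1, 2, 0, 8, 5, 6, 7, 3] = (0 4 8 3)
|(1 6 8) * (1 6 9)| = 2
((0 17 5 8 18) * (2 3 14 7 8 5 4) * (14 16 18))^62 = (0 18 16 3 2 4 17)(7 14 8) = [18, 1, 4, 2, 17, 5, 6, 14, 7, 9, 10, 11, 12, 13, 8, 15, 3, 0, 16]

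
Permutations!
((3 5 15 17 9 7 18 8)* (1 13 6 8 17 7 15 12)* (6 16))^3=(1 6 5 13 8 12 16 3)(7 9 18 15 17)=[0, 6, 2, 1, 4, 13, 5, 9, 12, 18, 10, 11, 16, 8, 14, 17, 3, 7, 15]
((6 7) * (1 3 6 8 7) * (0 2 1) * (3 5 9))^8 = [2, 5, 1, 6, 4, 9, 0, 7, 8, 3] = (0 2 1 5 9 3 6)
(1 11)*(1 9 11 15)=(1 15)(9 11)=[0, 15, 2, 3, 4, 5, 6, 7, 8, 11, 10, 9, 12, 13, 14, 1]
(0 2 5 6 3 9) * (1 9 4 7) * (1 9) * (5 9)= (0 2 9)(3 4 7 5 6)= [2, 1, 9, 4, 7, 6, 3, 5, 8, 0]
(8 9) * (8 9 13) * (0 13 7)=(0 13 8 7)=[13, 1, 2, 3, 4, 5, 6, 0, 7, 9, 10, 11, 12, 8]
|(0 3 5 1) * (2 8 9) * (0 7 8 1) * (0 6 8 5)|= |(0 3)(1 7 5 6 8 9 2)|= 14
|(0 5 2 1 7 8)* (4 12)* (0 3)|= 14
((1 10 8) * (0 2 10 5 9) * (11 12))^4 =(12)(0 1 2 5 10 9 8) =[1, 2, 5, 3, 4, 10, 6, 7, 0, 8, 9, 11, 12]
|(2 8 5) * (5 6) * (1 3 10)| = 12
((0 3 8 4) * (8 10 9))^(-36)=(10)=[0, 1, 2, 3, 4, 5, 6, 7, 8, 9, 10]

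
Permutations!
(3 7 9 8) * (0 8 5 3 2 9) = (0 8 2 9 5 3 7) = [8, 1, 9, 7, 4, 3, 6, 0, 2, 5]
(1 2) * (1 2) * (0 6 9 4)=(0 6 9 4)=[6, 1, 2, 3, 0, 5, 9, 7, 8, 4]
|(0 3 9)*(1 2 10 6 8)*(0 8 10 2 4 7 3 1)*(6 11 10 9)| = |(0 1 4 7 3 6 9 8)(10 11)| = 8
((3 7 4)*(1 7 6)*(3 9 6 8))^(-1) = [0, 6, 2, 8, 7, 5, 9, 1, 3, 4] = (1 6 9 4 7)(3 8)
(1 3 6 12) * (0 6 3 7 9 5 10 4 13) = (0 6 12 1 7 9 5 10 4 13) = [6, 7, 2, 3, 13, 10, 12, 9, 8, 5, 4, 11, 1, 0]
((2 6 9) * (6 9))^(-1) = (2 9) = [0, 1, 9, 3, 4, 5, 6, 7, 8, 2]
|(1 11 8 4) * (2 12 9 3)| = 4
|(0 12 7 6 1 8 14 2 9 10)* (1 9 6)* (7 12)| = |(0 7 1 8 14 2 6 9 10)| = 9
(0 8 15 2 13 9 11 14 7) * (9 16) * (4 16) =(0 8 15 2 13 4 16 9 11 14 7) =[8, 1, 13, 3, 16, 5, 6, 0, 15, 11, 10, 14, 12, 4, 7, 2, 9]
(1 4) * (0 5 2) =(0 5 2)(1 4) =[5, 4, 0, 3, 1, 2]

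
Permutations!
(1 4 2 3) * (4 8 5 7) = (1 8 5 7 4 2 3) = [0, 8, 3, 1, 2, 7, 6, 4, 5]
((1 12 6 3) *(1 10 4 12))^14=(3 6 12 4 10)=[0, 1, 2, 6, 10, 5, 12, 7, 8, 9, 3, 11, 4]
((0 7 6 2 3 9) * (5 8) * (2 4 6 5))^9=(0 5 2 9 7 8 3)(4 6)=[5, 1, 9, 0, 6, 2, 4, 8, 3, 7]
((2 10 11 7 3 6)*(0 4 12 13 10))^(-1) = (0 2 6 3 7 11 10 13 12 4) = [2, 1, 6, 7, 0, 5, 3, 11, 8, 9, 13, 10, 4, 12]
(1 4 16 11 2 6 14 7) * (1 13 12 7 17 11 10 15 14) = (1 4 16 10 15 14 17 11 2 6)(7 13 12) = [0, 4, 6, 3, 16, 5, 1, 13, 8, 9, 15, 2, 7, 12, 17, 14, 10, 11]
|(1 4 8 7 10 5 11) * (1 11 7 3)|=|(11)(1 4 8 3)(5 7 10)|=12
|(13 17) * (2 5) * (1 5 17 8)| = |(1 5 2 17 13 8)| = 6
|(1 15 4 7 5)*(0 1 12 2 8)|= 9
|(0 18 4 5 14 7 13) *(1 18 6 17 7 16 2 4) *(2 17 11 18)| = 13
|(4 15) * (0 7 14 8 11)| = |(0 7 14 8 11)(4 15)| = 10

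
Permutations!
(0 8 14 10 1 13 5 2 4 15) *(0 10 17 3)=[8, 13, 4, 0, 15, 2, 6, 7, 14, 9, 1, 11, 12, 5, 17, 10, 16, 3]=(0 8 14 17 3)(1 13 5 2 4 15 10)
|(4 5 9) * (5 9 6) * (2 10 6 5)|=|(2 10 6)(4 9)|=6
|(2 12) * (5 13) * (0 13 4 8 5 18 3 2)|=|(0 13 18 3 2 12)(4 8 5)|=6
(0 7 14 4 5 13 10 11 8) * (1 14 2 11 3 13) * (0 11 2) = [7, 14, 2, 13, 5, 1, 6, 0, 11, 9, 3, 8, 12, 10, 4] = (0 7)(1 14 4 5)(3 13 10)(8 11)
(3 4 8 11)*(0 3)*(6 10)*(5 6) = (0 3 4 8 11)(5 6 10) = [3, 1, 2, 4, 8, 6, 10, 7, 11, 9, 5, 0]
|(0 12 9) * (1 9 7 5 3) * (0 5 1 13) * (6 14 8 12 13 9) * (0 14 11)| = 9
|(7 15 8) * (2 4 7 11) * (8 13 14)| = 8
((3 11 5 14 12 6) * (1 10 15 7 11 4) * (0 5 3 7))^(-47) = (0 5 14 12 6 7 11 3 4 1 10 15) = [5, 10, 2, 4, 1, 14, 7, 11, 8, 9, 15, 3, 6, 13, 12, 0]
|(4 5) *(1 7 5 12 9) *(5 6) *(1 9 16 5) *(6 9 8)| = |(1 7 9 8 6)(4 12 16 5)| = 20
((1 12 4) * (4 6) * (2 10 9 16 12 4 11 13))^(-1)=(1 4)(2 13 11 6 12 16 9 10)=[0, 4, 13, 3, 1, 5, 12, 7, 8, 10, 2, 6, 16, 11, 14, 15, 9]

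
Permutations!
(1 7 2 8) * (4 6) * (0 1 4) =(0 1 7 2 8 4 6) =[1, 7, 8, 3, 6, 5, 0, 2, 4]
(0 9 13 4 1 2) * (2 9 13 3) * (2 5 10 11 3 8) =[13, 9, 0, 5, 1, 10, 6, 7, 2, 8, 11, 3, 12, 4] =(0 13 4 1 9 8 2)(3 5 10 11)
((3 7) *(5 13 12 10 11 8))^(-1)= (3 7)(5 8 11 10 12 13)= [0, 1, 2, 7, 4, 8, 6, 3, 11, 9, 12, 10, 13, 5]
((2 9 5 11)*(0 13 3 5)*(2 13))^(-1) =(0 9 2)(3 13 11 5) =[9, 1, 0, 13, 4, 3, 6, 7, 8, 2, 10, 5, 12, 11]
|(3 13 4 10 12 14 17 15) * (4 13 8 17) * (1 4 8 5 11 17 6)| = 35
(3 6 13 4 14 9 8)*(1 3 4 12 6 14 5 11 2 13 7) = (1 3 14 9 8 4 5 11 2 13 12 6 7) = [0, 3, 13, 14, 5, 11, 7, 1, 4, 8, 10, 2, 6, 12, 9]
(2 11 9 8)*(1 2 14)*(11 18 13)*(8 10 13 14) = (1 2 18 14)(9 10 13 11) = [0, 2, 18, 3, 4, 5, 6, 7, 8, 10, 13, 9, 12, 11, 1, 15, 16, 17, 14]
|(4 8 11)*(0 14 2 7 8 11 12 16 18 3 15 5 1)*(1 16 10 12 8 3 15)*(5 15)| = 6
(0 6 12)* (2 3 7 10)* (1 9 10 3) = (0 6 12)(1 9 10 2)(3 7) = [6, 9, 1, 7, 4, 5, 12, 3, 8, 10, 2, 11, 0]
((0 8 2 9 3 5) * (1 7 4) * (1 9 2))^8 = [0, 1, 2, 3, 4, 5, 6, 7, 8, 9] = (9)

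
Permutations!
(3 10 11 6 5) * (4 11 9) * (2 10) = (2 10 9 4 11 6 5 3) = [0, 1, 10, 2, 11, 3, 5, 7, 8, 4, 9, 6]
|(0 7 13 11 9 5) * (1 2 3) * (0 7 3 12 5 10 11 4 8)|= |(0 3 1 2 12 5 7 13 4 8)(9 10 11)|= 30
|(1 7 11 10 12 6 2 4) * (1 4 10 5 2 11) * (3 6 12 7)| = 8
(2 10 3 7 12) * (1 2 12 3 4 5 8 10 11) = (12)(1 2 11)(3 7)(4 5 8 10) = [0, 2, 11, 7, 5, 8, 6, 3, 10, 9, 4, 1, 12]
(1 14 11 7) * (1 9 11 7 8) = (1 14 7 9 11 8) = [0, 14, 2, 3, 4, 5, 6, 9, 1, 11, 10, 8, 12, 13, 7]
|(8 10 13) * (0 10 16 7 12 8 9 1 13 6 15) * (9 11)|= |(0 10 6 15)(1 13 11 9)(7 12 8 16)|= 4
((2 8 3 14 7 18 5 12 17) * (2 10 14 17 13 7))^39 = [0, 1, 17, 14, 4, 18, 6, 13, 10, 9, 8, 11, 5, 12, 3, 15, 16, 2, 7] = (2 17)(3 14)(5 18 7 13 12)(8 10)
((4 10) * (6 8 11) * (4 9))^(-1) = (4 9 10)(6 11 8) = [0, 1, 2, 3, 9, 5, 11, 7, 6, 10, 4, 8]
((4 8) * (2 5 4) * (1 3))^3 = [0, 3, 8, 1, 5, 2, 6, 7, 4] = (1 3)(2 8 4 5)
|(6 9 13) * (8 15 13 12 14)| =|(6 9 12 14 8 15 13)| =7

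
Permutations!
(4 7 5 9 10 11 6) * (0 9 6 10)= [9, 1, 2, 3, 7, 6, 4, 5, 8, 0, 11, 10]= (0 9)(4 7 5 6)(10 11)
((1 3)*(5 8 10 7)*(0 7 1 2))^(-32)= (10)= [0, 1, 2, 3, 4, 5, 6, 7, 8, 9, 10]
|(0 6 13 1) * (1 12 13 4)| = |(0 6 4 1)(12 13)| = 4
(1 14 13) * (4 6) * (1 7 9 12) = (1 14 13 7 9 12)(4 6) = [0, 14, 2, 3, 6, 5, 4, 9, 8, 12, 10, 11, 1, 7, 13]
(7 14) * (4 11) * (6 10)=(4 11)(6 10)(7 14)=[0, 1, 2, 3, 11, 5, 10, 14, 8, 9, 6, 4, 12, 13, 7]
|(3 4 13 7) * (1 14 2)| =|(1 14 2)(3 4 13 7)| =12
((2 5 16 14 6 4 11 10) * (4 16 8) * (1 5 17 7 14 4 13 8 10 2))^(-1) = [0, 10, 11, 3, 16, 1, 14, 17, 13, 9, 5, 4, 12, 8, 7, 15, 6, 2] = (1 10 5)(2 11 4 16 6 14 7 17)(8 13)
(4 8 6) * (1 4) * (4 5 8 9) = (1 5 8 6)(4 9) = [0, 5, 2, 3, 9, 8, 1, 7, 6, 4]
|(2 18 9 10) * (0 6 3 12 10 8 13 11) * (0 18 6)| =5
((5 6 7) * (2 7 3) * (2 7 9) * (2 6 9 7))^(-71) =(2 7 5 9 6 3) =[0, 1, 7, 2, 4, 9, 3, 5, 8, 6]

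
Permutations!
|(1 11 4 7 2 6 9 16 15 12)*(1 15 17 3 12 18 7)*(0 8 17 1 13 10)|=17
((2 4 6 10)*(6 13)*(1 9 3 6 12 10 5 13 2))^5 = (1 13 3 10 5 9 12 6)(2 4) = [0, 13, 4, 10, 2, 9, 1, 7, 8, 12, 5, 11, 6, 3]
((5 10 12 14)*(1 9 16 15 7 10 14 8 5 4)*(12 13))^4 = [0, 7, 2, 3, 15, 9, 6, 8, 1, 10, 5, 11, 4, 14, 16, 12, 13] = (1 7 8)(4 15 12)(5 9 10)(13 14 16)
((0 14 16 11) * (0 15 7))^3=[11, 1, 2, 3, 4, 5, 6, 16, 8, 9, 10, 0, 12, 13, 15, 14, 7]=(0 11)(7 16)(14 15)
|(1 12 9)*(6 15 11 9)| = 6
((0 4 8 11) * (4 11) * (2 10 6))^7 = (0 11)(2 10 6)(4 8) = [11, 1, 10, 3, 8, 5, 2, 7, 4, 9, 6, 0]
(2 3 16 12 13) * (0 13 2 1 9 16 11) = (0 13 1 9 16 12 2 3 11) = [13, 9, 3, 11, 4, 5, 6, 7, 8, 16, 10, 0, 2, 1, 14, 15, 12]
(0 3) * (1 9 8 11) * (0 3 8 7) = (0 8 11 1 9 7) = [8, 9, 2, 3, 4, 5, 6, 0, 11, 7, 10, 1]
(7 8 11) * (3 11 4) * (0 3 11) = (0 3)(4 11 7 8) = [3, 1, 2, 0, 11, 5, 6, 8, 4, 9, 10, 7]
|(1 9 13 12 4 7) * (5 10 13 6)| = 9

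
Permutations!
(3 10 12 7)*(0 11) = (0 11)(3 10 12 7) = [11, 1, 2, 10, 4, 5, 6, 3, 8, 9, 12, 0, 7]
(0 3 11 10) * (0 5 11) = (0 3)(5 11 10) = [3, 1, 2, 0, 4, 11, 6, 7, 8, 9, 5, 10]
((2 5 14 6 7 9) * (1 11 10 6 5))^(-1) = (1 2 9 7 6 10 11)(5 14) = [0, 2, 9, 3, 4, 14, 10, 6, 8, 7, 11, 1, 12, 13, 5]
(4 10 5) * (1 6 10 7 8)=(1 6 10 5 4 7 8)=[0, 6, 2, 3, 7, 4, 10, 8, 1, 9, 5]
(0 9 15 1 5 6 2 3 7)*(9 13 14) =[13, 5, 3, 7, 4, 6, 2, 0, 8, 15, 10, 11, 12, 14, 9, 1] =(0 13 14 9 15 1 5 6 2 3 7)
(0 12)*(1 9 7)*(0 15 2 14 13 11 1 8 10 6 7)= (0 12 15 2 14 13 11 1 9)(6 7 8 10)= [12, 9, 14, 3, 4, 5, 7, 8, 10, 0, 6, 1, 15, 11, 13, 2]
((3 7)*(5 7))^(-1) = (3 7 5) = [0, 1, 2, 7, 4, 3, 6, 5]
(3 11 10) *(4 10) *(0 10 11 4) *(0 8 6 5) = (0 10 3 4 11 8 6 5) = [10, 1, 2, 4, 11, 0, 5, 7, 6, 9, 3, 8]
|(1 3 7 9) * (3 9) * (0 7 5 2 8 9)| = |(0 7 3 5 2 8 9 1)| = 8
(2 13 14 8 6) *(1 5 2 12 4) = (1 5 2 13 14 8 6 12 4) = [0, 5, 13, 3, 1, 2, 12, 7, 6, 9, 10, 11, 4, 14, 8]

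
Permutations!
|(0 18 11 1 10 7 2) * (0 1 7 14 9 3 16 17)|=12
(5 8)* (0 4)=(0 4)(5 8)=[4, 1, 2, 3, 0, 8, 6, 7, 5]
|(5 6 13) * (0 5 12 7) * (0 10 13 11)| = 4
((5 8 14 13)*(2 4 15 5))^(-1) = (2 13 14 8 5 15 4) = [0, 1, 13, 3, 2, 15, 6, 7, 5, 9, 10, 11, 12, 14, 8, 4]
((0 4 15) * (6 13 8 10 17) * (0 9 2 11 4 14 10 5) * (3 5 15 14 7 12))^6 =(0 7 12 3 5)(2 6 11 13 4 8 14 15 10 9 17) =[7, 1, 6, 5, 8, 0, 11, 12, 14, 17, 9, 13, 3, 4, 15, 10, 16, 2]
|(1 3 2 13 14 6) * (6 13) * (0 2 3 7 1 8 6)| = |(0 2)(1 7)(6 8)(13 14)| = 2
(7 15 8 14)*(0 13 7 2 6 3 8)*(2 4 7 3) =(0 13 3 8 14 4 7 15)(2 6) =[13, 1, 6, 8, 7, 5, 2, 15, 14, 9, 10, 11, 12, 3, 4, 0]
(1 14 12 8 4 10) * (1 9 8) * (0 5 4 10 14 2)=(0 5 4 14 12 1 2)(8 10 9)=[5, 2, 0, 3, 14, 4, 6, 7, 10, 8, 9, 11, 1, 13, 12]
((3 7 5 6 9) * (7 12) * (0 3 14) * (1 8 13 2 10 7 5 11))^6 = (0 14 9 6 5 12 3)(1 11 7 10 2 13 8) = [14, 11, 13, 0, 4, 12, 5, 10, 1, 6, 2, 7, 3, 8, 9]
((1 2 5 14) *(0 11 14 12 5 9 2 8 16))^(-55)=(0 16 8 1 14 11)(2 9)(5 12)=[16, 14, 9, 3, 4, 12, 6, 7, 1, 2, 10, 0, 5, 13, 11, 15, 8]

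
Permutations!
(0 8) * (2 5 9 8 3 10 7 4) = (0 3 10 7 4 2 5 9 8) = [3, 1, 5, 10, 2, 9, 6, 4, 0, 8, 7]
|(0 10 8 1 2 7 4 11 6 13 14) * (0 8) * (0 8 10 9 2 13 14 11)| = 35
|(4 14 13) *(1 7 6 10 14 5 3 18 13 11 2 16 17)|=45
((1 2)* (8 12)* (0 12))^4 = (0 12 8) = [12, 1, 2, 3, 4, 5, 6, 7, 0, 9, 10, 11, 8]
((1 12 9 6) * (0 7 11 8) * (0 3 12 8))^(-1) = [11, 6, 2, 8, 4, 5, 9, 0, 1, 12, 10, 7, 3] = (0 11 7)(1 6 9 12 3 8)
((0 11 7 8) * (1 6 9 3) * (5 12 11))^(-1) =(0 8 7 11 12 5)(1 3 9 6) =[8, 3, 2, 9, 4, 0, 1, 11, 7, 6, 10, 12, 5]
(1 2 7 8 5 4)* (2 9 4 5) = (1 9 4)(2 7 8) = [0, 9, 7, 3, 1, 5, 6, 8, 2, 4]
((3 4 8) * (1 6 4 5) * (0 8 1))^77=(0 8 3 5)(1 4 6)=[8, 4, 2, 5, 6, 0, 1, 7, 3]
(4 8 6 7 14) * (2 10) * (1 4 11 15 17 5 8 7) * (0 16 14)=(0 16 14 11 15 17 5 8 6 1 4 7)(2 10)=[16, 4, 10, 3, 7, 8, 1, 0, 6, 9, 2, 15, 12, 13, 11, 17, 14, 5]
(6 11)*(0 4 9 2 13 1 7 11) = (0 4 9 2 13 1 7 11 6) = [4, 7, 13, 3, 9, 5, 0, 11, 8, 2, 10, 6, 12, 1]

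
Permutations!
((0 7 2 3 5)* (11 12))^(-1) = (0 5 3 2 7)(11 12) = [5, 1, 7, 2, 4, 3, 6, 0, 8, 9, 10, 12, 11]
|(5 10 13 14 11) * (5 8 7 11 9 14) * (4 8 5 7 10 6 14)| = 10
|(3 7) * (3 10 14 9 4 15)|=7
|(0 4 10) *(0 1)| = |(0 4 10 1)| = 4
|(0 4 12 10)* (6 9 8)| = |(0 4 12 10)(6 9 8)| = 12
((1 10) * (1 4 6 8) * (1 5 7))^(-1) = (1 7 5 8 6 4 10) = [0, 7, 2, 3, 10, 8, 4, 5, 6, 9, 1]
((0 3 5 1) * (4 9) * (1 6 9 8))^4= [9, 6, 2, 4, 3, 8, 1, 7, 5, 0]= (0 9)(1 6)(3 4)(5 8)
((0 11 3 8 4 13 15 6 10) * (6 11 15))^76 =(0 8 10 3 6 11 13 15 4) =[8, 1, 2, 6, 0, 5, 11, 7, 10, 9, 3, 13, 12, 15, 14, 4]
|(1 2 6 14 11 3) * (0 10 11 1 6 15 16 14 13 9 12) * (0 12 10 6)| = 35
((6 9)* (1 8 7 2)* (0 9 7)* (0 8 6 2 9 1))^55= (0 1 6 7 9 2)= [1, 6, 0, 3, 4, 5, 7, 9, 8, 2]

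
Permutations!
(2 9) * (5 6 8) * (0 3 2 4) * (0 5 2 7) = [3, 1, 9, 7, 5, 6, 8, 0, 2, 4] = (0 3 7)(2 9 4 5 6 8)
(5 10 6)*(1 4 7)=(1 4 7)(5 10 6)=[0, 4, 2, 3, 7, 10, 5, 1, 8, 9, 6]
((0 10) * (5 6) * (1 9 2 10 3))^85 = (0 3 1 9 2 10)(5 6) = [3, 9, 10, 1, 4, 6, 5, 7, 8, 2, 0]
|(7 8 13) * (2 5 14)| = |(2 5 14)(7 8 13)| = 3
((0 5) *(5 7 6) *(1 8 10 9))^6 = (0 6)(1 10)(5 7)(8 9) = [6, 10, 2, 3, 4, 7, 0, 5, 9, 8, 1]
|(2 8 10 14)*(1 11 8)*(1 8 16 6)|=|(1 11 16 6)(2 8 10 14)|=4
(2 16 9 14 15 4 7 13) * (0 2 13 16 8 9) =(0 2 8 9 14 15 4 7 16) =[2, 1, 8, 3, 7, 5, 6, 16, 9, 14, 10, 11, 12, 13, 15, 4, 0]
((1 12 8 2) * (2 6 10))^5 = (1 2 10 6 8 12) = [0, 2, 10, 3, 4, 5, 8, 7, 12, 9, 6, 11, 1]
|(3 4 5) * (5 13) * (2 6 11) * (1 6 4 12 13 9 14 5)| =11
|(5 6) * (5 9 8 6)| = 3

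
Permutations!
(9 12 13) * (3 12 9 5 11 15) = (3 12 13 5 11 15) = [0, 1, 2, 12, 4, 11, 6, 7, 8, 9, 10, 15, 13, 5, 14, 3]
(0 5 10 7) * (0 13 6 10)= (0 5)(6 10 7 13)= [5, 1, 2, 3, 4, 0, 10, 13, 8, 9, 7, 11, 12, 6]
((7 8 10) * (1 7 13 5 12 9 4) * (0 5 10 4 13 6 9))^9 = [0, 7, 2, 3, 1, 5, 9, 8, 4, 13, 6, 11, 12, 10] = (1 7 8 4)(6 9 13 10)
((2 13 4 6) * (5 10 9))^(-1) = [0, 1, 6, 3, 13, 9, 4, 7, 8, 10, 5, 11, 12, 2] = (2 6 4 13)(5 9 10)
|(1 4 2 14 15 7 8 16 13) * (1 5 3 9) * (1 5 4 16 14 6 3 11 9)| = |(1 16 13 4 2 6 3)(5 11 9)(7 8 14 15)| = 84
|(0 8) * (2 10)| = 2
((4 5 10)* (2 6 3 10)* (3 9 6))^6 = [0, 1, 3, 10, 5, 2, 6, 7, 8, 9, 4] = (2 3 10 4 5)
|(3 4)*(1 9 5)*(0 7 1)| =|(0 7 1 9 5)(3 4)| =10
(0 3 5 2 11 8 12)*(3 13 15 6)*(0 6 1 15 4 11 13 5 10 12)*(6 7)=[5, 15, 13, 10, 11, 2, 3, 6, 0, 9, 12, 8, 7, 4, 14, 1]=(0 5 2 13 4 11 8)(1 15)(3 10 12 7 6)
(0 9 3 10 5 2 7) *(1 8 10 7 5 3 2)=(0 9 2 5 1 8 10 3 7)=[9, 8, 5, 7, 4, 1, 6, 0, 10, 2, 3]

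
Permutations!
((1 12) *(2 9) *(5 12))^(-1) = (1 12 5)(2 9) = [0, 12, 9, 3, 4, 1, 6, 7, 8, 2, 10, 11, 5]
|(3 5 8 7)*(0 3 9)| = 6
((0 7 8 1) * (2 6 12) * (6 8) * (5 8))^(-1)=(0 1 8 5 2 12 6 7)=[1, 8, 12, 3, 4, 2, 7, 0, 5, 9, 10, 11, 6]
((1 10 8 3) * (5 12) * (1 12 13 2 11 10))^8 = (13) = [0, 1, 2, 3, 4, 5, 6, 7, 8, 9, 10, 11, 12, 13]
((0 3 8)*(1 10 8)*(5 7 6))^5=(10)(5 6 7)=[0, 1, 2, 3, 4, 6, 7, 5, 8, 9, 10]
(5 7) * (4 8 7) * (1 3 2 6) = (1 3 2 6)(4 8 7 5) = [0, 3, 6, 2, 8, 4, 1, 5, 7]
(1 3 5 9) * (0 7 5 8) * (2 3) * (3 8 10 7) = [3, 2, 8, 10, 4, 9, 6, 5, 0, 1, 7] = (0 3 10 7 5 9 1 2 8)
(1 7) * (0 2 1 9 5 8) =(0 2 1 7 9 5 8) =[2, 7, 1, 3, 4, 8, 6, 9, 0, 5]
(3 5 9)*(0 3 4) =(0 3 5 9 4) =[3, 1, 2, 5, 0, 9, 6, 7, 8, 4]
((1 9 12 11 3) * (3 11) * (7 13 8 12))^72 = (1 7 8 3 9 13 12) = [0, 7, 2, 9, 4, 5, 6, 8, 3, 13, 10, 11, 1, 12]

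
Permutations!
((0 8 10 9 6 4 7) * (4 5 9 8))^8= [7, 1, 2, 3, 0, 6, 9, 4, 8, 5, 10]= (10)(0 7 4)(5 6 9)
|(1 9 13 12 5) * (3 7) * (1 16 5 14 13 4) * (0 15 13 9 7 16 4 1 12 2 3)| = 13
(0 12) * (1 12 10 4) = (0 10 4 1 12) = [10, 12, 2, 3, 1, 5, 6, 7, 8, 9, 4, 11, 0]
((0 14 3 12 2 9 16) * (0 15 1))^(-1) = (0 1 15 16 9 2 12 3 14) = [1, 15, 12, 14, 4, 5, 6, 7, 8, 2, 10, 11, 3, 13, 0, 16, 9]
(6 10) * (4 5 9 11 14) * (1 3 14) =(1 3 14 4 5 9 11)(6 10) =[0, 3, 2, 14, 5, 9, 10, 7, 8, 11, 6, 1, 12, 13, 4]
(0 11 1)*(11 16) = (0 16 11 1) = [16, 0, 2, 3, 4, 5, 6, 7, 8, 9, 10, 1, 12, 13, 14, 15, 11]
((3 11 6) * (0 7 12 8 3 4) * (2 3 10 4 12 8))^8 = (0 10 7 4 8)(2 6 3 12 11) = [10, 1, 6, 12, 8, 5, 3, 4, 0, 9, 7, 2, 11]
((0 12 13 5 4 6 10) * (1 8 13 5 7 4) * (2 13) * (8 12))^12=(0 7)(2 6)(4 8)(10 13)=[7, 1, 6, 3, 8, 5, 2, 0, 4, 9, 13, 11, 12, 10]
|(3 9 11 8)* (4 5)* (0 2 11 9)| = 10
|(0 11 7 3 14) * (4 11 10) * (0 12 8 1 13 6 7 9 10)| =|(1 13 6 7 3 14 12 8)(4 11 9 10)| =8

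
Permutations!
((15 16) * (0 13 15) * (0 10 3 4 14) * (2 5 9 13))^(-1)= (0 14 4 3 10 16 15 13 9 5 2)= [14, 1, 0, 10, 3, 2, 6, 7, 8, 5, 16, 11, 12, 9, 4, 13, 15]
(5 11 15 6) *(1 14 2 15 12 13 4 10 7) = (1 14 2 15 6 5 11 12 13 4 10 7) = [0, 14, 15, 3, 10, 11, 5, 1, 8, 9, 7, 12, 13, 4, 2, 6]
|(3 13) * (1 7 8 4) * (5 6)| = |(1 7 8 4)(3 13)(5 6)| = 4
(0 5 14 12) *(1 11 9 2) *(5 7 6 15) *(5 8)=(0 7 6 15 8 5 14 12)(1 11 9 2)=[7, 11, 1, 3, 4, 14, 15, 6, 5, 2, 10, 9, 0, 13, 12, 8]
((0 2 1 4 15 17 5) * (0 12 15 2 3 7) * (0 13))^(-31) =(0 3 7 13)(1 2 4)(5 12 15 17) =[3, 2, 4, 7, 1, 12, 6, 13, 8, 9, 10, 11, 15, 0, 14, 17, 16, 5]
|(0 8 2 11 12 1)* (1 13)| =|(0 8 2 11 12 13 1)| =7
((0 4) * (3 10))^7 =(0 4)(3 10) =[4, 1, 2, 10, 0, 5, 6, 7, 8, 9, 3]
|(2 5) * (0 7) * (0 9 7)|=2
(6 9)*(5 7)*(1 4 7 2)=(1 4 7 5 2)(6 9)=[0, 4, 1, 3, 7, 2, 9, 5, 8, 6]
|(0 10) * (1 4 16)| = |(0 10)(1 4 16)| = 6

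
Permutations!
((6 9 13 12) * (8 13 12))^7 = (6 9 12)(8 13) = [0, 1, 2, 3, 4, 5, 9, 7, 13, 12, 10, 11, 6, 8]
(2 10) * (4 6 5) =(2 10)(4 6 5) =[0, 1, 10, 3, 6, 4, 5, 7, 8, 9, 2]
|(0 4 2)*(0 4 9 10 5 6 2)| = 7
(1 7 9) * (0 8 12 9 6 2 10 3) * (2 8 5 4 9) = [5, 7, 10, 0, 9, 4, 8, 6, 12, 1, 3, 11, 2] = (0 5 4 9 1 7 6 8 12 2 10 3)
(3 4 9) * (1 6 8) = (1 6 8)(3 4 9) = [0, 6, 2, 4, 9, 5, 8, 7, 1, 3]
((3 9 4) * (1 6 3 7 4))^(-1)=(1 9 3 6)(4 7)=[0, 9, 2, 6, 7, 5, 1, 4, 8, 3]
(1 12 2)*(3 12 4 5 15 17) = [0, 4, 1, 12, 5, 15, 6, 7, 8, 9, 10, 11, 2, 13, 14, 17, 16, 3] = (1 4 5 15 17 3 12 2)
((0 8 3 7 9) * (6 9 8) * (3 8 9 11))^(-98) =(0 7 11)(3 6 9) =[7, 1, 2, 6, 4, 5, 9, 11, 8, 3, 10, 0]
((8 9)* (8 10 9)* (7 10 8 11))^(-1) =(7 11 8 9 10) =[0, 1, 2, 3, 4, 5, 6, 11, 9, 10, 7, 8]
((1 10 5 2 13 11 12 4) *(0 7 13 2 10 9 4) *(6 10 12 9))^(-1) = (0 12 5 10 6 1 4 9 11 13 7) = [12, 4, 2, 3, 9, 10, 1, 0, 8, 11, 6, 13, 5, 7]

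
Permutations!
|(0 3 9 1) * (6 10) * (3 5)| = 10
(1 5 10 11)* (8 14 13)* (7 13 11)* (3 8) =(1 5 10 7 13 3 8 14 11) =[0, 5, 2, 8, 4, 10, 6, 13, 14, 9, 7, 1, 12, 3, 11]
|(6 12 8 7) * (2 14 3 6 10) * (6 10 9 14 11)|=|(2 11 6 12 8 7 9 14 3 10)|=10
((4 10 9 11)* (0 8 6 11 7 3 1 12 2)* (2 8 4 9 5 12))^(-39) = (12) = [0, 1, 2, 3, 4, 5, 6, 7, 8, 9, 10, 11, 12]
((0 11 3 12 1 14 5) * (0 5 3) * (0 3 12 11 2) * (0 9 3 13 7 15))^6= (0 7 11 9)(2 15 13 3)= [7, 1, 15, 2, 4, 5, 6, 11, 8, 0, 10, 9, 12, 3, 14, 13]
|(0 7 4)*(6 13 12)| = 3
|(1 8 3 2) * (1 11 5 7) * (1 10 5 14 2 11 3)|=12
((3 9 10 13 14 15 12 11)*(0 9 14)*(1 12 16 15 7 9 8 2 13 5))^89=[8, 5, 13, 11, 4, 10, 6, 14, 2, 7, 9, 12, 1, 0, 3, 16, 15]=(0 8 2 13)(1 5 10 9 7 14 3 11 12)(15 16)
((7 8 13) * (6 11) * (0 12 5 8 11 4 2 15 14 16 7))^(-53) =(0 5 13 12 8)(2 16 6 15 7 4 14 11) =[5, 1, 16, 3, 14, 13, 15, 4, 0, 9, 10, 2, 8, 12, 11, 7, 6]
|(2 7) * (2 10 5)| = |(2 7 10 5)| = 4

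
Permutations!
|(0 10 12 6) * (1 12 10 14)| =5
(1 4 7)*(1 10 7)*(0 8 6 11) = (0 8 6 11)(1 4)(7 10) = [8, 4, 2, 3, 1, 5, 11, 10, 6, 9, 7, 0]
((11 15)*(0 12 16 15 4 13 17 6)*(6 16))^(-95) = (0 12 6)(4 13 17 16 15 11) = [12, 1, 2, 3, 13, 5, 0, 7, 8, 9, 10, 4, 6, 17, 14, 11, 15, 16]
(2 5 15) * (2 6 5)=(5 15 6)=[0, 1, 2, 3, 4, 15, 5, 7, 8, 9, 10, 11, 12, 13, 14, 6]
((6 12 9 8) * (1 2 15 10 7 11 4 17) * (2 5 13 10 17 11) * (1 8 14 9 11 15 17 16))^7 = (1 8)(2 15)(4 7)(5 6)(9 14)(10 11)(12 13)(16 17) = [0, 8, 15, 3, 7, 6, 5, 4, 1, 14, 11, 10, 13, 12, 9, 2, 17, 16]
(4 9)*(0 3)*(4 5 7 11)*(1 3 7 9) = (0 7 11 4 1 3)(5 9) = [7, 3, 2, 0, 1, 9, 6, 11, 8, 5, 10, 4]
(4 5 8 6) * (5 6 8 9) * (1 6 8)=(1 6 4 8)(5 9)=[0, 6, 2, 3, 8, 9, 4, 7, 1, 5]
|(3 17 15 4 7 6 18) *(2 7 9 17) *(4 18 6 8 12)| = |(2 7 8 12 4 9 17 15 18 3)| = 10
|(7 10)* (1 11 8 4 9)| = |(1 11 8 4 9)(7 10)| = 10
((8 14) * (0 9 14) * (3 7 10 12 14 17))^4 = [7, 1, 2, 14, 4, 5, 6, 8, 3, 10, 0, 11, 9, 13, 17, 15, 16, 12] = (0 7 8 3 14 17 12 9 10)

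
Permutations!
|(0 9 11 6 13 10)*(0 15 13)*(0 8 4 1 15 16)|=11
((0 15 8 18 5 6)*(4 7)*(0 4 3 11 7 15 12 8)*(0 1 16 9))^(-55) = (18)(3 7 11) = [0, 1, 2, 7, 4, 5, 6, 11, 8, 9, 10, 3, 12, 13, 14, 15, 16, 17, 18]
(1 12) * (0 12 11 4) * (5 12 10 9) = (0 10 9 5 12 1 11 4) = [10, 11, 2, 3, 0, 12, 6, 7, 8, 5, 9, 4, 1]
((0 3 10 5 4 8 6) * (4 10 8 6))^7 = [8, 1, 2, 4, 0, 10, 3, 7, 6, 9, 5] = (0 8 6 3 4)(5 10)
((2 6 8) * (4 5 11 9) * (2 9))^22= (2 6 8 9 4 5 11)= [0, 1, 6, 3, 5, 11, 8, 7, 9, 4, 10, 2]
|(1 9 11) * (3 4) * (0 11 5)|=|(0 11 1 9 5)(3 4)|=10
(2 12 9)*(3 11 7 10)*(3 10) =(2 12 9)(3 11 7) =[0, 1, 12, 11, 4, 5, 6, 3, 8, 2, 10, 7, 9]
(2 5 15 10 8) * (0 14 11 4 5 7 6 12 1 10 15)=(15)(0 14 11 4 5)(1 10 8 2 7 6 12)=[14, 10, 7, 3, 5, 0, 12, 6, 2, 9, 8, 4, 1, 13, 11, 15]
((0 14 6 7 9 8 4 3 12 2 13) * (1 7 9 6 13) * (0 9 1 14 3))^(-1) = (0 4 8 9 13 14 2 12 3)(1 6 7) = [4, 6, 12, 0, 8, 5, 7, 1, 9, 13, 10, 11, 3, 14, 2]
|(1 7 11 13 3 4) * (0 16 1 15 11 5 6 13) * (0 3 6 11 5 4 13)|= |(0 16 1 7 4 15 5 11 3 13 6)|= 11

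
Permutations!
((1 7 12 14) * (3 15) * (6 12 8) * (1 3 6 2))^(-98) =(1 8)(2 7)(3 6 14 15 12) =[0, 8, 7, 6, 4, 5, 14, 2, 1, 9, 10, 11, 3, 13, 15, 12]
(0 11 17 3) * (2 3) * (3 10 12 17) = (0 11 3)(2 10 12 17) = [11, 1, 10, 0, 4, 5, 6, 7, 8, 9, 12, 3, 17, 13, 14, 15, 16, 2]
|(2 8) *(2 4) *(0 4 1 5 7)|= 7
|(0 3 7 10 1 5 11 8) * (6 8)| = |(0 3 7 10 1 5 11 6 8)| = 9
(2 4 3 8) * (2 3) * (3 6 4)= [0, 1, 3, 8, 2, 5, 4, 7, 6]= (2 3 8 6 4)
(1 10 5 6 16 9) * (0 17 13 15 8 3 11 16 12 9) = (0 17 13 15 8 3 11 16)(1 10 5 6 12 9) = [17, 10, 2, 11, 4, 6, 12, 7, 3, 1, 5, 16, 9, 15, 14, 8, 0, 13]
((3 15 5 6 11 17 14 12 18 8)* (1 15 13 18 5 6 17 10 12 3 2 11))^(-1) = (1 6 15)(2 8 18 13 3 14 17 5 12 10 11) = [0, 6, 8, 14, 4, 12, 15, 7, 18, 9, 11, 2, 10, 3, 17, 1, 16, 5, 13]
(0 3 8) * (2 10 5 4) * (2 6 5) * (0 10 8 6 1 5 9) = (0 3 6 9)(1 5 4)(2 8 10) = [3, 5, 8, 6, 1, 4, 9, 7, 10, 0, 2]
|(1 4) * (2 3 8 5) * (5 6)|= |(1 4)(2 3 8 6 5)|= 10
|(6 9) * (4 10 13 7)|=4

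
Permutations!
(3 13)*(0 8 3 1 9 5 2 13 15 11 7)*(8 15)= (0 15 11 7)(1 9 5 2 13)(3 8)= [15, 9, 13, 8, 4, 2, 6, 0, 3, 5, 10, 7, 12, 1, 14, 11]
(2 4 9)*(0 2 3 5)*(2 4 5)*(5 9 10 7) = [4, 1, 9, 2, 10, 0, 6, 5, 8, 3, 7] = (0 4 10 7 5)(2 9 3)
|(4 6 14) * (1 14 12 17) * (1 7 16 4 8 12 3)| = |(1 14 8 12 17 7 16 4 6 3)| = 10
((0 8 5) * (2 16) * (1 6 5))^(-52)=(16)(0 6 8 5 1)=[6, 0, 2, 3, 4, 1, 8, 7, 5, 9, 10, 11, 12, 13, 14, 15, 16]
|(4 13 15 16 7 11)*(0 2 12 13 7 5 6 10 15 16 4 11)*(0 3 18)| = |(0 2 12 13 16 5 6 10 15 4 7 3 18)| = 13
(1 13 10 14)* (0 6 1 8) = (0 6 1 13 10 14 8) = [6, 13, 2, 3, 4, 5, 1, 7, 0, 9, 14, 11, 12, 10, 8]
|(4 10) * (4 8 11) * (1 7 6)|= |(1 7 6)(4 10 8 11)|= 12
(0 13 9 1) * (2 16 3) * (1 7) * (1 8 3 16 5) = (16)(0 13 9 7 8 3 2 5 1) = [13, 0, 5, 2, 4, 1, 6, 8, 3, 7, 10, 11, 12, 9, 14, 15, 16]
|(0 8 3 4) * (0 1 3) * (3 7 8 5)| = |(0 5 3 4 1 7 8)| = 7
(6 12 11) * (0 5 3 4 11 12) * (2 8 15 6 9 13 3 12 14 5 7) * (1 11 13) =[7, 11, 8, 4, 13, 12, 0, 2, 15, 1, 10, 9, 14, 3, 5, 6] =(0 7 2 8 15 6)(1 11 9)(3 4 13)(5 12 14)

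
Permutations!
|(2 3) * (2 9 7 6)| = 5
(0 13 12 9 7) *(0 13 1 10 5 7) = (0 1 10 5 7 13 12 9) = [1, 10, 2, 3, 4, 7, 6, 13, 8, 0, 5, 11, 9, 12]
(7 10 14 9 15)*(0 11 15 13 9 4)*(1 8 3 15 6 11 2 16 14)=(0 2 16 14 4)(1 8 3 15 7 10)(6 11)(9 13)=[2, 8, 16, 15, 0, 5, 11, 10, 3, 13, 1, 6, 12, 9, 4, 7, 14]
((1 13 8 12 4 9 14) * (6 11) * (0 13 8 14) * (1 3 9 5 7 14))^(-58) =[14, 9, 2, 5, 1, 8, 6, 12, 0, 7, 10, 11, 13, 3, 4] =(0 14 4 1 9 7 12 13 3 5 8)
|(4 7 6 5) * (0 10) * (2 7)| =|(0 10)(2 7 6 5 4)| =10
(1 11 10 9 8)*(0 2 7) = (0 2 7)(1 11 10 9 8) = [2, 11, 7, 3, 4, 5, 6, 0, 1, 8, 9, 10]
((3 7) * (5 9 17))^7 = (3 7)(5 9 17) = [0, 1, 2, 7, 4, 9, 6, 3, 8, 17, 10, 11, 12, 13, 14, 15, 16, 5]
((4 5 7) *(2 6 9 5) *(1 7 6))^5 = (1 7 4 2)(5 9 6) = [0, 7, 1, 3, 2, 9, 5, 4, 8, 6]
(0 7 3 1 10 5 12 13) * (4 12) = (0 7 3 1 10 5 4 12 13) = [7, 10, 2, 1, 12, 4, 6, 3, 8, 9, 5, 11, 13, 0]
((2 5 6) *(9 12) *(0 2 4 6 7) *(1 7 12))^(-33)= (0 5 9 7 2 12 1)(4 6)= [5, 0, 12, 3, 6, 9, 4, 2, 8, 7, 10, 11, 1]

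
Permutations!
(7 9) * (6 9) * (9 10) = [0, 1, 2, 3, 4, 5, 10, 6, 8, 7, 9] = (6 10 9 7)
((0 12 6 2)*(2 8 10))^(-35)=(0 12 6 8 10 2)=[12, 1, 0, 3, 4, 5, 8, 7, 10, 9, 2, 11, 6]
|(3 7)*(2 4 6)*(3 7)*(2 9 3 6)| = |(2 4)(3 6 9)| = 6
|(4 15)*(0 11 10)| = |(0 11 10)(4 15)| = 6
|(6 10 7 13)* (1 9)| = 4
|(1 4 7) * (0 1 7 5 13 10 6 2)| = |(0 1 4 5 13 10 6 2)| = 8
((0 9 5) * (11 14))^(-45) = [0, 1, 2, 3, 4, 5, 6, 7, 8, 9, 10, 14, 12, 13, 11] = (11 14)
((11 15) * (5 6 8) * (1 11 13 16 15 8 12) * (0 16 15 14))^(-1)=(0 14 16)(1 12 6 5 8 11)(13 15)=[14, 12, 2, 3, 4, 8, 5, 7, 11, 9, 10, 1, 6, 15, 16, 13, 0]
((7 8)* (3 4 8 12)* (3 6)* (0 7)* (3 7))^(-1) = (0 8 4 3)(6 12 7) = [8, 1, 2, 0, 3, 5, 12, 6, 4, 9, 10, 11, 7]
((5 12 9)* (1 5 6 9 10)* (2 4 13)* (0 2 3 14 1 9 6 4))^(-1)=(0 2)(1 14 3 13 4 9 10 12 5)=[2, 14, 0, 13, 9, 1, 6, 7, 8, 10, 12, 11, 5, 4, 3]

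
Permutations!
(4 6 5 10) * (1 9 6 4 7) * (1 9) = (5 10 7 9 6) = [0, 1, 2, 3, 4, 10, 5, 9, 8, 6, 7]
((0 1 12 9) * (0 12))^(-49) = [1, 0, 2, 3, 4, 5, 6, 7, 8, 12, 10, 11, 9] = (0 1)(9 12)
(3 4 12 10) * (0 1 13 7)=(0 1 13 7)(3 4 12 10)=[1, 13, 2, 4, 12, 5, 6, 0, 8, 9, 3, 11, 10, 7]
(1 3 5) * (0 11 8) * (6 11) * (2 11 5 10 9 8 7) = (0 6 5 1 3 10 9 8)(2 11 7) = [6, 3, 11, 10, 4, 1, 5, 2, 0, 8, 9, 7]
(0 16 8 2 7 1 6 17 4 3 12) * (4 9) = (0 16 8 2 7 1 6 17 9 4 3 12) = [16, 6, 7, 12, 3, 5, 17, 1, 2, 4, 10, 11, 0, 13, 14, 15, 8, 9]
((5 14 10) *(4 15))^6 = (15) = [0, 1, 2, 3, 4, 5, 6, 7, 8, 9, 10, 11, 12, 13, 14, 15]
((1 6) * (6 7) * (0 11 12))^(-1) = [12, 6, 2, 3, 4, 5, 7, 1, 8, 9, 10, 0, 11] = (0 12 11)(1 6 7)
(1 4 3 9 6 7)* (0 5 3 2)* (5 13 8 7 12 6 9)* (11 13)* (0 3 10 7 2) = (0 11 13 8 2 3 5 10 7 1 4)(6 12) = [11, 4, 3, 5, 0, 10, 12, 1, 2, 9, 7, 13, 6, 8]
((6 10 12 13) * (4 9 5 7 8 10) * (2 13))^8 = (2 10 7 9 6)(4 13 12 8 5) = [0, 1, 10, 3, 13, 4, 2, 9, 5, 6, 7, 11, 8, 12]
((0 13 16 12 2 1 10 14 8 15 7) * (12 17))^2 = (0 16 12 1 14 15)(2 10 8 7 13 17) = [16, 14, 10, 3, 4, 5, 6, 13, 7, 9, 8, 11, 1, 17, 15, 0, 12, 2]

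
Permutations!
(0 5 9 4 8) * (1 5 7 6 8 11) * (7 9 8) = [9, 5, 2, 3, 11, 8, 7, 6, 0, 4, 10, 1] = (0 9 4 11 1 5 8)(6 7)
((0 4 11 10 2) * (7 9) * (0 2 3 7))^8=[4, 1, 2, 7, 11, 5, 6, 9, 8, 0, 3, 10]=(0 4 11 10 3 7 9)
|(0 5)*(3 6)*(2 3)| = 6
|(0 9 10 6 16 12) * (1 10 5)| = 8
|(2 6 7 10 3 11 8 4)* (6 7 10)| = 8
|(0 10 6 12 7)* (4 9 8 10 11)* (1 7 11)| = |(0 1 7)(4 9 8 10 6 12 11)| = 21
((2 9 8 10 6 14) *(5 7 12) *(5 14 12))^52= (2 10 14 8 12 9 6)= [0, 1, 10, 3, 4, 5, 2, 7, 12, 6, 14, 11, 9, 13, 8]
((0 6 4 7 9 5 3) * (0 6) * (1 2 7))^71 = (1 4 6 3 5 9 7 2) = [0, 4, 1, 5, 6, 9, 3, 2, 8, 7]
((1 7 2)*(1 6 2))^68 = [0, 1, 2, 3, 4, 5, 6, 7] = (7)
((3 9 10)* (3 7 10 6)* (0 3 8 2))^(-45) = (0 6)(2 9)(3 8)(7 10) = [6, 1, 9, 8, 4, 5, 0, 10, 3, 2, 7]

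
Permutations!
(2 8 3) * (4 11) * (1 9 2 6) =[0, 9, 8, 6, 11, 5, 1, 7, 3, 2, 10, 4] =(1 9 2 8 3 6)(4 11)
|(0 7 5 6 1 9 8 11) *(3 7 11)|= 14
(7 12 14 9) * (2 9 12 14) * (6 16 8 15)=(2 9 7 14 12)(6 16 8 15)=[0, 1, 9, 3, 4, 5, 16, 14, 15, 7, 10, 11, 2, 13, 12, 6, 8]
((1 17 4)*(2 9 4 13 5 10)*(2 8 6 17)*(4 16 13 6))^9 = (6 17) = [0, 1, 2, 3, 4, 5, 17, 7, 8, 9, 10, 11, 12, 13, 14, 15, 16, 6]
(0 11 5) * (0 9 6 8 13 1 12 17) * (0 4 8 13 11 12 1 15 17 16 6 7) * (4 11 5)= [12, 1, 2, 3, 8, 9, 13, 0, 5, 7, 10, 4, 16, 15, 14, 17, 6, 11]= (0 12 16 6 13 15 17 11 4 8 5 9 7)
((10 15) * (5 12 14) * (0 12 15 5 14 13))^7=(0 12 13)(5 15 10)=[12, 1, 2, 3, 4, 15, 6, 7, 8, 9, 5, 11, 13, 0, 14, 10]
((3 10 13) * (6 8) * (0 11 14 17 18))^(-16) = (0 18 17 14 11)(3 13 10) = [18, 1, 2, 13, 4, 5, 6, 7, 8, 9, 3, 0, 12, 10, 11, 15, 16, 14, 17]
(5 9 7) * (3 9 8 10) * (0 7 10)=(0 7 5 8)(3 9 10)=[7, 1, 2, 9, 4, 8, 6, 5, 0, 10, 3]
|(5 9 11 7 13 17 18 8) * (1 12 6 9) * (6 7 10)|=|(1 12 7 13 17 18 8 5)(6 9 11 10)|=8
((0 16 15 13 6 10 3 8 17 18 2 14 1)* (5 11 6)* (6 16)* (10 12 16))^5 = (0 13 8 1 15 3 14 16 10 2 12 11 18 6 5 17) = [13, 15, 12, 14, 4, 17, 5, 7, 1, 9, 2, 18, 11, 8, 16, 3, 10, 0, 6]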